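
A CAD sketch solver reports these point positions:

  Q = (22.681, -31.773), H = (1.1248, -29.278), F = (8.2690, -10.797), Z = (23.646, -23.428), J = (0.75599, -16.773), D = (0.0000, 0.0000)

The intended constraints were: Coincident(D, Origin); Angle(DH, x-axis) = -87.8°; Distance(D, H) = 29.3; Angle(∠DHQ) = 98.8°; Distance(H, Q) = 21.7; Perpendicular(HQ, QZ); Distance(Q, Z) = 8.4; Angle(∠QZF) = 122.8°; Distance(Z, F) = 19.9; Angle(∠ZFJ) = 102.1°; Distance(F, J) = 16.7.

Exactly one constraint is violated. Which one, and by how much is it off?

Distance(F, J) = 16.7 — off by 7.10.

D = (0.00, 0.00) ✓; DH at -87.80° ✓; |DH| = 29.30 ✓; ∠DHQ = 98.80° ✓; |HQ| = 21.70 ✓; ∠(HQ, QZ) = 90.01° ✓; |QZ| = 8.401 ✓; ∠QZF = 122.8° ✓; |ZF| = 19.90 ✓; ∠ZFJ = 102.1° ✓; |FJ| = 9.600 ✗.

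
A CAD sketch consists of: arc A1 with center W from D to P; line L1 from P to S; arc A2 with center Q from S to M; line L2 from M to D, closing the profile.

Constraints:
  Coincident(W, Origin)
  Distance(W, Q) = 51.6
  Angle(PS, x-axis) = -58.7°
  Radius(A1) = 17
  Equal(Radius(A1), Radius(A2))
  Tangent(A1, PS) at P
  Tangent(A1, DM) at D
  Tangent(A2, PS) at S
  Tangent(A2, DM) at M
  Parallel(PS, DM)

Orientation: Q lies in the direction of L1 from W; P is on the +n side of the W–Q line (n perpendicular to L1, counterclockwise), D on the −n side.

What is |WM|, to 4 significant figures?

54.33

The slot axis is L1's direction at -58.7°, so u = (cos -58.7°, sin -58.7°) = (0.5195, -0.8545) and n = (−sin -58.7°, cos -58.7°) = (0.8545, 0.5195). W is at the origin and Q lies 51.6 along u from W, so Q = 51.6·u = (26.81, -44.09). Tangency of A1 to both parallel lines with radius 17.0 puts P and D at W ± 17.0·n: P = (14.53, 8.832), D = (-14.53, -8.832). Equal radii place S and M the same way about Q: S = Q + 17.0·n = (41.33, -35.26), M = Q − 17.0·n = (12.28, -52.92). Then |WM| = |M − W| = 54.33.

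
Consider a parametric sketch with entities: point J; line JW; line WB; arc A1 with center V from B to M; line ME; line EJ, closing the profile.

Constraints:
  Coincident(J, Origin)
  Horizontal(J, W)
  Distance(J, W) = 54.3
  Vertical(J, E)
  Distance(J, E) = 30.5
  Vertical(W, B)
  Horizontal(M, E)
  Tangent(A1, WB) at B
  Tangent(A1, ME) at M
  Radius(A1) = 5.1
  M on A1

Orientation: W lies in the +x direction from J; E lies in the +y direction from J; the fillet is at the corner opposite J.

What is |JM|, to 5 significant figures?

57.887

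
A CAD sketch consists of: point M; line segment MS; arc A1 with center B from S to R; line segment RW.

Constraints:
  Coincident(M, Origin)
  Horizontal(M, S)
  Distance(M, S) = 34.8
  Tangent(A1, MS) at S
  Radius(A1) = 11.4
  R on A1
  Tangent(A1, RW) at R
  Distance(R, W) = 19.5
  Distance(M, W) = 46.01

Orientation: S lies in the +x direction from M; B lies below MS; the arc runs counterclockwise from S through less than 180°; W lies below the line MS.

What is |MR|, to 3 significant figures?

28.8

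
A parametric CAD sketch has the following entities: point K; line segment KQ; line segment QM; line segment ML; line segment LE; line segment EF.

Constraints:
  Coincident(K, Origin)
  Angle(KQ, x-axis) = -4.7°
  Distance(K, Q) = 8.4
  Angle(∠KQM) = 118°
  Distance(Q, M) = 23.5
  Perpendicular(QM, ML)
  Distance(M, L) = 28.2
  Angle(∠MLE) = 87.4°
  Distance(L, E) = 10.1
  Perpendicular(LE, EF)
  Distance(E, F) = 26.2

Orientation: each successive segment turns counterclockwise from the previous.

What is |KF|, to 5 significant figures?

19.443

K is at the origin; KQ runs at -4.7° with length 8.4, so Q = (8.3718, -0.68828). ∠KQM = 118.0° gives QM at 57.300° from the x-axis; with |QM| = 23.5, M = (21.067, 19.087). QM ⟂ ML, so ML runs at 147.30°; with |ML| = 28.2, L = (-2.6632, 34.322). ∠MLE = 87.4° gives LE at -120.10° from the x-axis; with |LE| = 10.1, E = (-7.7285, 25.584). LE is perpendicular to EF, so EF runs at -30.100°; with |EF| = 26.2, F = (14.939, 12.444). Then |KF| = |F − K| = 19.443.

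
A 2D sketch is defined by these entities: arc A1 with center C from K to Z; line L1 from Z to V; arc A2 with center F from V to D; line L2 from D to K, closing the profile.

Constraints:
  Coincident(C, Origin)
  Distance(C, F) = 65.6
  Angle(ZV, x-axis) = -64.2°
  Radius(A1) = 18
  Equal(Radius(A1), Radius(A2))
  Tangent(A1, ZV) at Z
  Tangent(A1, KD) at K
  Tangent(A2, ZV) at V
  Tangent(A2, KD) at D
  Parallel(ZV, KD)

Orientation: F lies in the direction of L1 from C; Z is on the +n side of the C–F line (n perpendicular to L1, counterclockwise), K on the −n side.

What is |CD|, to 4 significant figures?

68.02

Tangency of A1 to both parallel lines with radius 18.0 puts Z and K at C ± 18.0·n: Z = (16.21, 7.834), K = (-16.21, -7.834). Equal radii place V and D the same way about F: V = F + 18.0·n = (44.76, -51.23), D = F − 18.0·n = (12.35, -66.90). Then |CD| = |D − C| = 68.02.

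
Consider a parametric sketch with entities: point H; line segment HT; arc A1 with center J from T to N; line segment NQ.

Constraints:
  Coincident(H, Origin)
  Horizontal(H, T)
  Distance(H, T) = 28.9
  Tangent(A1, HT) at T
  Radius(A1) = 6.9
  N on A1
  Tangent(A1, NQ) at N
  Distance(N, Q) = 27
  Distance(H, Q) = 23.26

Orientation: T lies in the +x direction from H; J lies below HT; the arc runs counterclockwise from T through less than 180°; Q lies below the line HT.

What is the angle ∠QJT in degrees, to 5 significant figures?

124.09°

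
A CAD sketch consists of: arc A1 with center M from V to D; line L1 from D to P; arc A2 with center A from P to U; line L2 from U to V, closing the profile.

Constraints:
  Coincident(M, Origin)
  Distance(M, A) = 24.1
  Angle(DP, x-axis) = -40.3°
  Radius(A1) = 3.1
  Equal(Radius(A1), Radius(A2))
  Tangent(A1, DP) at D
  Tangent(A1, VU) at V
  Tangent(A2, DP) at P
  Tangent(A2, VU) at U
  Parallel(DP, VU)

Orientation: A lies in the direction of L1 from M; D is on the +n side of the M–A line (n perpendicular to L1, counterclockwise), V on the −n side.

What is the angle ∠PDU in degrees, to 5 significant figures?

14.427°

Tangency of A1 to both parallel lines with radius 3.1 puts D and V at M ± 3.1·n: D = (2.0050, 2.3643), V = (-2.0050, -2.3643). Equal radii place P and U the same way about A: P = A + 3.1·n = (20.385, -13.223), U = A − 3.1·n = (16.375, -17.952). Then cos ∠PDU = DP·DU / (|DP||DU|), giving 14.427°.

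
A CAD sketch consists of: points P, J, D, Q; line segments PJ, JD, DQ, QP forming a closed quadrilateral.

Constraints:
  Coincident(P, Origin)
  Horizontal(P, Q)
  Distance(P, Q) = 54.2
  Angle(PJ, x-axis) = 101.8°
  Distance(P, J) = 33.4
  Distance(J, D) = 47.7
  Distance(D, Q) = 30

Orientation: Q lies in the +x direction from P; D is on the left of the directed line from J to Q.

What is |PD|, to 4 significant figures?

48.49

Checks: |PQ| = 54.20 ✓; |PJ| = 33.40 ✓; |JD| = 47.70 ✓; |DQ| = 30.00 ✓.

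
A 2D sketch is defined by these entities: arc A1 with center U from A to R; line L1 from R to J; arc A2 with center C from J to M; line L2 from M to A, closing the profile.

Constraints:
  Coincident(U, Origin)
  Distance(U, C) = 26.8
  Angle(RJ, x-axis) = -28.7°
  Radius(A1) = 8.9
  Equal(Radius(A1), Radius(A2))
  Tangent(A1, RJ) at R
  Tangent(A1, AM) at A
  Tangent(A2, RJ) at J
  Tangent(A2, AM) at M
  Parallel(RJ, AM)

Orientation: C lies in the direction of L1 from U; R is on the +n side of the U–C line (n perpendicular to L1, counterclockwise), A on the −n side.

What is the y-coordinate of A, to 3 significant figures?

-7.81

The slot axis is L1's direction at -28.7°, so u = (cos -28.7°, sin -28.7°) = (0.877, -0.480) and n = (−sin -28.7°, cos -28.7°) = (0.480, 0.877). U is at the origin and C lies 26.8 along u from U, so C = 26.8·u = (23.5, -12.9). Tangency of A1 to both parallel lines with radius 8.9 puts R and A at U ± 8.9·n: R = (4.27, 7.81), A = (-4.27, -7.81). So A.y = -7.81.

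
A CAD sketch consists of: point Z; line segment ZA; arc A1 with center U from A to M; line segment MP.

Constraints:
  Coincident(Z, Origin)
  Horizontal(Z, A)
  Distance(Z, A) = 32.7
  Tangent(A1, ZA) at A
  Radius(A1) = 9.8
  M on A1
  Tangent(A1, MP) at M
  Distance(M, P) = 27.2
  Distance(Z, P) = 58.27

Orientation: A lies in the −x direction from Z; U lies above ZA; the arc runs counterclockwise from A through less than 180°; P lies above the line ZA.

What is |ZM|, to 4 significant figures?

31.24

Checks: |UM| = 9.800 ✓; ∠(UM, MP) = 90.00° ✓; |MP| = 27.20 ✓; |ZP| = 58.27 ✓.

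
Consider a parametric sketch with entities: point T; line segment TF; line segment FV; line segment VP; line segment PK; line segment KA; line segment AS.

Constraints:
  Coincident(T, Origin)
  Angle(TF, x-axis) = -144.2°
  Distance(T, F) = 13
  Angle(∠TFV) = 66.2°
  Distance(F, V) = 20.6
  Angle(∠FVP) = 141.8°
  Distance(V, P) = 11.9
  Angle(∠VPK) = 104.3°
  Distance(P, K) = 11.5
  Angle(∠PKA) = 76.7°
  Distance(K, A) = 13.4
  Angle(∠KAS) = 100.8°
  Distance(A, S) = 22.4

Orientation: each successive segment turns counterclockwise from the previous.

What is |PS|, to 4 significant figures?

18.45

∠PKA = 76.7° gives KA at -173.2° from the x-axis; with |KA| = 13.4, A = (7.010, -6.574). ∠KAS = 100.8° gives AS at -94.00° from the x-axis; with |AS| = 22.4, S = (5.447, -28.92). Then |PS| = |S − P| = 18.45.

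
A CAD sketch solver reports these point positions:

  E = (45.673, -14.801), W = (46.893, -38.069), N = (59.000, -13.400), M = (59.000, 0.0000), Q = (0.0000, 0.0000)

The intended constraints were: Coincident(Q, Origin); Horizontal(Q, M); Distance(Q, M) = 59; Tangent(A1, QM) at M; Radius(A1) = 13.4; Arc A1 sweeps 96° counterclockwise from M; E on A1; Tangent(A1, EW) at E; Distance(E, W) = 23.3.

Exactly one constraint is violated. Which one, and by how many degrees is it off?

Tangent(A1, EW) at E — off by 3.00°.

Q = (0.00, 0.00) ✓; Q.y = 0.00, M.y = 0.00 ✓; |QM| = 59.00 ✓; ∠(NM, MQ) = 90.00° ✓; |NM| = 13.40 ✓; bearing(N→E) − bearing(N→M) = 96.00° ✓; |NE| = 13.40 ✓; ∠(NE, EW) = 93.00° ✗; |EW| = 23.30 ✓.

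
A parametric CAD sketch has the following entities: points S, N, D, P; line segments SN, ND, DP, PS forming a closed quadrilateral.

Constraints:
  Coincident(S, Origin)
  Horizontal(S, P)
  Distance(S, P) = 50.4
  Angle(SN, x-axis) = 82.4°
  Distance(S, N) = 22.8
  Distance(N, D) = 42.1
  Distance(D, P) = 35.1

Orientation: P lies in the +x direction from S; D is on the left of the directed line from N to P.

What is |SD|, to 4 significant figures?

55.40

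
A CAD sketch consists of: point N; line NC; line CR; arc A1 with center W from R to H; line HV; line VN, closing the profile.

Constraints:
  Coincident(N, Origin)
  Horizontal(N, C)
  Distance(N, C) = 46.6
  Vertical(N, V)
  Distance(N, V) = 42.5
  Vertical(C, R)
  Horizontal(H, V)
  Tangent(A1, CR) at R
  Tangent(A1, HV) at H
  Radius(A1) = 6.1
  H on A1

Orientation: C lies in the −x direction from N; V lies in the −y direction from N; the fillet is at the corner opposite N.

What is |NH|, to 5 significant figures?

58.707

N is at the origin; NC is horizontal with |NC| = 46.6 and C on the −x side, so C = (-46.600, 0.0000). N and V share the same x with |NV| = 42.5 and V on the −y side, so V = (0.0000, -42.500). The virtual corner opposite N is at (-46.600, -42.500). A1 meets CR tangentially, so WR is at right angles to CR and tangency of A1 to HV means the radius WH is perpendicular to HV, with radius 6.1, so the center W sits 6.1 in from both sides at W = (-40.500, -36.400). That places the tangent points at R = (-46.600, -36.400) on CR and H = (-40.500, -42.500) on HV. Then |NH| = |H − N| = 58.707.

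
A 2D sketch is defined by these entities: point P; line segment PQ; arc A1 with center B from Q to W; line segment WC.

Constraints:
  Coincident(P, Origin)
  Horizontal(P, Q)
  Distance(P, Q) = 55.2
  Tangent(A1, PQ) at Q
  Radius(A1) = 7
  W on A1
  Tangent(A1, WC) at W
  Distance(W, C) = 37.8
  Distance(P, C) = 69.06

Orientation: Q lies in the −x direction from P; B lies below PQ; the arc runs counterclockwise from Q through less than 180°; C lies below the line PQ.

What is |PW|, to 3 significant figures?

62.6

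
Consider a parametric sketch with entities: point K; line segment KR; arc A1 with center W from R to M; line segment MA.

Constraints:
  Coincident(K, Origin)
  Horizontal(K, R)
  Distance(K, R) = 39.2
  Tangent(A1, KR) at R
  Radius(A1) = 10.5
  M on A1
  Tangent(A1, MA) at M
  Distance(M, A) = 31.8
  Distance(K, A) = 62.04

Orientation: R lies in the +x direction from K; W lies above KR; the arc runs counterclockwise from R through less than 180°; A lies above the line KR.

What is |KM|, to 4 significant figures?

51.05

K is at the origin; K and R share the same y with |KR| = 39.2 and R on the +x side, so R = (39.20, 0.000). Since A1 is tangent to KR there, WR ⟂ KR, so W = R + (0, 10.5) = (39.20, 10.50). Since WM ⟂ MA (tangency), |WA| = √(10.5² + 31.8²) = 33.49 regardless of where M sits on A1. So A lies on both circle(K, 62.04) and circle(W, 33.49); the above-KR intersection is A = (44.11, 43.63). M is the foot of the tangent from A: M = (49.55, 12.29).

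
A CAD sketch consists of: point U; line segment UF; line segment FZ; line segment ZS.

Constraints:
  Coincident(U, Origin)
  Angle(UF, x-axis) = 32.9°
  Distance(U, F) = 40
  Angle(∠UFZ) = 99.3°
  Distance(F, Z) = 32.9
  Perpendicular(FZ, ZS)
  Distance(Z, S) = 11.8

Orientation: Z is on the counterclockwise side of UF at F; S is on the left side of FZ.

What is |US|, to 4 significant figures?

48.12

U is at the origin; UF runs at 32.9° with length 40.0, so F = 40.0·(cos 32.9°, sin 32.9°) = (33.58, 21.73). ∠UFZ = 99.3°, so FZ runs at 32.9° + (180° − 99.3°) = 113.6° from the x-axis; with |FZ| = 32.9, Z = F + 32.9·(cos 113.6°, sin 113.6°) = (20.41, 51.88). FZ ⟂ ZS; with |ZS| = 11.8 on the left of FZ, S = Z + 11.8·(-0.9164, -0.4003) = (9.600, 47.15). Then |US| = |S − U| = 48.12.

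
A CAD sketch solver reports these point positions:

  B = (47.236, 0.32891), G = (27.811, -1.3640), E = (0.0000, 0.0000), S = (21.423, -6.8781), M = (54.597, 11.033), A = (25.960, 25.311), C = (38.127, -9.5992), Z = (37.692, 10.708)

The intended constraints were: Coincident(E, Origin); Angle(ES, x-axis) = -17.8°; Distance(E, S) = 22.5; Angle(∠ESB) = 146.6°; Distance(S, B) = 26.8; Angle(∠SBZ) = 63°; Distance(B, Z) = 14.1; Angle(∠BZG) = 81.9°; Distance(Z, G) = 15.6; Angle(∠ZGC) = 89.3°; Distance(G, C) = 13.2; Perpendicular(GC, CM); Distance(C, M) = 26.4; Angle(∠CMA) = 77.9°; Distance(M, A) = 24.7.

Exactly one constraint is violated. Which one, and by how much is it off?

Distance(M, A) = 24.7 — off by 7.30.

E = (0.00, 0.00) ✓; ES at -17.80° ✓; |ES| = 22.50 ✓; ∠ESB = 146.6° ✓; |SB| = 26.80 ✓; ∠SBZ = 63.00° ✓; |BZ| = 14.10 ✓; ∠BZG = 81.90° ✓; |ZG| = 15.60 ✓; ∠ZGC = 89.30° ✓; |GC| = 13.20 ✓; ∠(GC, CM) = 90.00° ✓; |CM| = 26.40 ✓; ∠CMA = 77.90° ✓; |MA| = 32.00 ✗.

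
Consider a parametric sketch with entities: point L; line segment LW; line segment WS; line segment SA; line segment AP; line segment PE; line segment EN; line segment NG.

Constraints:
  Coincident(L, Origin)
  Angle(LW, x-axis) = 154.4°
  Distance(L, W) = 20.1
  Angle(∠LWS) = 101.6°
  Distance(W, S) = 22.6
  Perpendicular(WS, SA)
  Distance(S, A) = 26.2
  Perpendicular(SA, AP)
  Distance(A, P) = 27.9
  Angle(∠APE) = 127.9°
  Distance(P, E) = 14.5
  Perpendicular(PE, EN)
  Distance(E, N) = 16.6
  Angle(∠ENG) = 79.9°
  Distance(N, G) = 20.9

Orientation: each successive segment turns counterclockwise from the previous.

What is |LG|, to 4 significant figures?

13.12

L is at the origin; LW runs at 154.4° with length 20.1, so W = (-18.13, 8.685). ∠LWS = 101.6° gives WS at -127.2° from the x-axis; with |WS| = 22.6, S = (-31.79, -9.317). WS is perpendicular to SA, so SA runs at -37.20°; with |SA| = 26.2, A = (-10.92, -25.16). SA ⟂ AP, so AP runs at 52.80°; with |AP| = 27.9, P = (5.947, -2.934). ∠APE = 127.9° gives PE at 104.9° from the x-axis; with |PE| = 14.5, E = (2.218, 11.08). PE ⟂ EN, so EN runs at -165.1°; with |EN| = 16.6, N = (-13.82, 6.810). ∠ENG = 79.9° gives NG at -65.00° from the x-axis; with |NG| = 20.9, G = (-4.991, -12.13). Then |LG| = |G − L| = 13.12.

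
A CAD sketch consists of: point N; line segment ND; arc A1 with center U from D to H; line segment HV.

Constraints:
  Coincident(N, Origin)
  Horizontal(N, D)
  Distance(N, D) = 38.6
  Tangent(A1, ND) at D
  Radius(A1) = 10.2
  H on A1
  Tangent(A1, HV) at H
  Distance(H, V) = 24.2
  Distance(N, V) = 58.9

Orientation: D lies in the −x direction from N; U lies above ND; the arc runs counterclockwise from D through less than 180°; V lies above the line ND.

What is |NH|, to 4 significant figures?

35.47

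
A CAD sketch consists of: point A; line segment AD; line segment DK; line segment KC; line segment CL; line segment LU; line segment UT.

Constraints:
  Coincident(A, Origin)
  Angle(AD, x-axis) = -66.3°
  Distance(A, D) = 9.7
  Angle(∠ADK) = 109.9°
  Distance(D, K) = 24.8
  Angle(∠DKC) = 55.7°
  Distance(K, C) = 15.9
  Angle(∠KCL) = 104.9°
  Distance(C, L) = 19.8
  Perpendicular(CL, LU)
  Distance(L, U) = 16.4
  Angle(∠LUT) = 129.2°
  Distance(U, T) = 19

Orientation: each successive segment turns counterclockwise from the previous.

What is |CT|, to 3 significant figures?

28.9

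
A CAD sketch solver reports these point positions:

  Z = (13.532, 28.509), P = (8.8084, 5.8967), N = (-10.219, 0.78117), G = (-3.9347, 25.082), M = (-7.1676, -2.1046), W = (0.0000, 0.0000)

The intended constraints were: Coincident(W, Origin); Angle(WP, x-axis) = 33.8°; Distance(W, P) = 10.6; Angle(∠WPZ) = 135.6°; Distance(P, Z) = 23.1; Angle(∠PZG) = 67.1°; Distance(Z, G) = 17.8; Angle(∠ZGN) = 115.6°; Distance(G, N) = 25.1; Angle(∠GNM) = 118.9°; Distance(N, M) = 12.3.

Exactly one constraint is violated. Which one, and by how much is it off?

Distance(N, M) = 12.3 — off by 8.10.

W = (0.00, 0.00) ✓; WP at 33.80° ✓; |WP| = 10.60 ✓; ∠WPZ = 135.6° ✓; |PZ| = 23.10 ✓; ∠PZG = 67.10° ✓; |ZG| = 17.80 ✓; ∠ZGN = 115.6° ✓; |GN| = 25.10 ✓; ∠GNM = 118.9° ✓; |NM| = 4.200 ✗.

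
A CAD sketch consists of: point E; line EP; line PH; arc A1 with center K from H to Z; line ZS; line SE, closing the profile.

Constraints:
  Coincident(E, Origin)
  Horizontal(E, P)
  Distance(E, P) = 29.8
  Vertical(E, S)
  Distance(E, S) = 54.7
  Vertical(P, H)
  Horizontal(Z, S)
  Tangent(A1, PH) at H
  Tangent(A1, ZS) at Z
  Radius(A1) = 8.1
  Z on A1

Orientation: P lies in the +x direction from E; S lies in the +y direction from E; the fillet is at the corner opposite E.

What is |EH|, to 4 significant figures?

55.31

E is at the origin; E and P share the same y with |EP| = 29.8 and P on the +x side, so P = (29.80, 0.000). ES is vertical with |ES| = 54.7 and S on the +y side, so S = (0.000, 54.70). The virtual corner opposite E is at (29.80, 54.70). A1 meets PH tangentially, so KH is at right angles to PH and since A1 is tangent to ZS there, KZ ⟂ ZS, with radius 8.1, so the center K sits 8.1 in from both sides at K = (21.70, 46.60). That places the tangent points at H = (29.80, 46.60) on PH and Z = (21.70, 54.70) on ZS. Then |EH| = |H − E| = 55.31.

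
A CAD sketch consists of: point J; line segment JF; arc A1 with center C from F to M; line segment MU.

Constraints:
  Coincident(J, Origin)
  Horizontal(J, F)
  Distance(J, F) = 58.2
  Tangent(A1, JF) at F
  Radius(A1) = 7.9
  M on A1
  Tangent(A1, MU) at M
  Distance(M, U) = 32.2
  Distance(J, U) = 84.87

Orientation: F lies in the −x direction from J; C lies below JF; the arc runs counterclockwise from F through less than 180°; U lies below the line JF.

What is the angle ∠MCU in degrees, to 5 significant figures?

76.215°

Checks: |CM| = 7.900 ✓; ∠(CM, MU) = 90.00° ✓; |MU| = 32.20 ✓; |JU| = 84.87 ✓.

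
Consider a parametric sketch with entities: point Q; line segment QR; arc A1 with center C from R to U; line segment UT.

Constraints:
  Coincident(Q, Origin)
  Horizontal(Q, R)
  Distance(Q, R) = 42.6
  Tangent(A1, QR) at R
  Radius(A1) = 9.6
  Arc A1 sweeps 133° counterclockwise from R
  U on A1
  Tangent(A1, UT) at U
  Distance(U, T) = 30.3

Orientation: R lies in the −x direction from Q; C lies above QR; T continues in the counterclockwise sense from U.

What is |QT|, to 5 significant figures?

68.050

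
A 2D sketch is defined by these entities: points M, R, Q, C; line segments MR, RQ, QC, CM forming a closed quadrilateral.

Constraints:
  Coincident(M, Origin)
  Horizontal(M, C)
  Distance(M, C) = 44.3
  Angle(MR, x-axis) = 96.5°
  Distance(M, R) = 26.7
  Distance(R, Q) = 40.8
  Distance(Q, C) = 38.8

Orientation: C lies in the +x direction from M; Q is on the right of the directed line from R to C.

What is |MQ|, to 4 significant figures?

14.97

M is at the origin; M and C share the same y with |MC| = 44.3 and C in +x, so C = (44.3, 0). MR runs at 96.5° with |MR| = 26.7, so R = (-3.023, 26.53). Q is determined by |RQ| = 40.8 and |QC| = 38.8 together: it lies at the intersection of circle(R, 40.8) and circle(C, 38.8). With |RC| = 54.25, the foot of the radical line on RC is 28.59 from R and the perpendicular offset is √(40.8² − 28.59²) = 29.10. Taking the right-of-RC solution: Q = (7.687, -12.84).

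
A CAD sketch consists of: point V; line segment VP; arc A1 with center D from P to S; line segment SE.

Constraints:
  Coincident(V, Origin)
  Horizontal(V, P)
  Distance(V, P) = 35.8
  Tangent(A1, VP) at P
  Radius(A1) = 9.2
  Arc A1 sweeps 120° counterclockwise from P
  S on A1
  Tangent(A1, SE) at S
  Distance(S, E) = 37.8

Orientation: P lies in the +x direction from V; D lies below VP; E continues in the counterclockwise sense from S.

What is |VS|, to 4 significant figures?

31.07

V is at the origin; V and P share the same y with |VP| = 35.8 and P on the +x side, so P = (35.80, 0.000). A1 meets VP tangentially, so DP is at right angles to VP, so D = P + (0, -9.2) = (35.80, -9.200). On A1, P sits at bearing 90° from D; a 120° counterclockwise sweep puts S at bearing 210°, so S = D + 9.2·(cos 210°, sin 210°) = (27.83, -13.80). Then |VS| = |S − V| = 31.07.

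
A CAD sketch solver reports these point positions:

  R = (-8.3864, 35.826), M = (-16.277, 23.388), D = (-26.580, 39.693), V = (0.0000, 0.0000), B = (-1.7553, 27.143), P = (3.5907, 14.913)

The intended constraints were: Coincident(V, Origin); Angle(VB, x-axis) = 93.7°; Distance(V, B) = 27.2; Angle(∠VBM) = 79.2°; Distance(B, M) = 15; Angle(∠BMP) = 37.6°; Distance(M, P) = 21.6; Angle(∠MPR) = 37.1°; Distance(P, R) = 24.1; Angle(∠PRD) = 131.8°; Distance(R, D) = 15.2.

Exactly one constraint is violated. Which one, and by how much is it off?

Distance(R, D) = 15.2 — off by 3.40.

V = (0.00, 0.00) ✓; VB at 93.70° ✓; |VB| = 27.20 ✓; ∠VBM = 79.20° ✓; |BM| = 15.00 ✓; ∠BMP = 37.60° ✓; |MP| = 21.60 ✓; ∠MPR = 37.10° ✓; |PR| = 24.10 ✓; ∠PRD = 131.8° ✓; |RD| = 18.60 ✗.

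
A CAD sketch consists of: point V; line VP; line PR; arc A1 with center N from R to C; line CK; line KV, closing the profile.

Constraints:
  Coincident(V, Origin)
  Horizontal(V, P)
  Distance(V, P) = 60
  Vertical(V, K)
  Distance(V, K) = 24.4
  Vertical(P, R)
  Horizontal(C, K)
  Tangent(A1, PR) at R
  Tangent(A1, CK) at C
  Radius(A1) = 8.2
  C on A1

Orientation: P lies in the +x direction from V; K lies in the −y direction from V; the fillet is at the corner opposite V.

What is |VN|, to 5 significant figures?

54.274

V is at the origin; VP is horizontal with |VP| = 60.0 and P on the +x side, so P = (60.000, 0.0000). VK is vertical with |VK| = 24.4 and K on the −y side, so K = (0.0000, -24.400). The virtual corner opposite V is at (60.000, -24.400). Tangency of A1 to PR means the radius NR is perpendicular to PR and since A1 is tangent to CK there, NC ⟂ CK, with radius 8.2, so the center N sits 8.2 in from both sides at N = (51.800, -16.200). Then |VN| = |N − V| = 54.274.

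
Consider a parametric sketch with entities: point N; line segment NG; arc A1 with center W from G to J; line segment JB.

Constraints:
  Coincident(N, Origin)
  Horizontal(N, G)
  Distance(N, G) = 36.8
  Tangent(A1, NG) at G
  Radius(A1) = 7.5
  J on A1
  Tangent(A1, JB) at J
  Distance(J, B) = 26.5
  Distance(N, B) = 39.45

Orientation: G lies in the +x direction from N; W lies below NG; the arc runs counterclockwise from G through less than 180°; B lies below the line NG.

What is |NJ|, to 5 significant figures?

30.059

N is at the origin; N and G share the same y with |NG| = 36.8 and G on the +x side, so G = (36.800, 0.0000). A1 meets NG tangentially, so WG is at right angles to NG, so W = G + (0, -7.5) = (36.800, -7.5000). Since WJ ⟂ JB (tangency), |WB| = √(7.5² + 26.5²) = 27.541 regardless of where J sits on A1. So B lies on both circle(N, 39.45) and circle(W, 27.541); the below-NG intersection is B = (23.554, -31.646). J is the foot of the tangent from B: J = (29.491, -5.8199).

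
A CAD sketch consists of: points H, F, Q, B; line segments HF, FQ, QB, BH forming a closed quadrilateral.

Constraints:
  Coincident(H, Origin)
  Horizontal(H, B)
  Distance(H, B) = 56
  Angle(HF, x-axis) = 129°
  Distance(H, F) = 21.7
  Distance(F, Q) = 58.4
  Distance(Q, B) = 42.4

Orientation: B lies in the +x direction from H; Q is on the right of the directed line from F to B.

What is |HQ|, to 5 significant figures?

36.707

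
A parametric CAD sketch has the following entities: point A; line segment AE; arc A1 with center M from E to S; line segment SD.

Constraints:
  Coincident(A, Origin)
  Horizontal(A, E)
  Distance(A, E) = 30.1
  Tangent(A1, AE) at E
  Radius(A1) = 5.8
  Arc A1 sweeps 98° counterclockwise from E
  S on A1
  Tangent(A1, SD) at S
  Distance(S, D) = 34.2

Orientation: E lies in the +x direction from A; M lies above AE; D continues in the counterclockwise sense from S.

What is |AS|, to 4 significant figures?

36.45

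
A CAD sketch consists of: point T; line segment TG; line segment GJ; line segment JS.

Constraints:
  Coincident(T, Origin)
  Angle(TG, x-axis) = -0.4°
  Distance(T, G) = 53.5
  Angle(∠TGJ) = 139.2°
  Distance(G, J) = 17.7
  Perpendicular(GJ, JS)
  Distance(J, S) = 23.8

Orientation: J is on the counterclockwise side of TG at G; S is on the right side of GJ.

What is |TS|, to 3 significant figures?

82.7

∠TGJ = 139.2°, so GJ runs at -0.4° + (180° − 139.2°) = 40.4° from the x-axis; with |GJ| = 17.7, J = G + 17.7·(cos 40.4°, sin 40.4°) = (67.0, 11.1). The perpendicularity gives JS at right angles to GJ; with |JS| = 23.8 on the right of GJ, S = J + 23.8·(0.648, -0.762) = (82.4, -7.03). Then |TS| = |S − T| = 82.7.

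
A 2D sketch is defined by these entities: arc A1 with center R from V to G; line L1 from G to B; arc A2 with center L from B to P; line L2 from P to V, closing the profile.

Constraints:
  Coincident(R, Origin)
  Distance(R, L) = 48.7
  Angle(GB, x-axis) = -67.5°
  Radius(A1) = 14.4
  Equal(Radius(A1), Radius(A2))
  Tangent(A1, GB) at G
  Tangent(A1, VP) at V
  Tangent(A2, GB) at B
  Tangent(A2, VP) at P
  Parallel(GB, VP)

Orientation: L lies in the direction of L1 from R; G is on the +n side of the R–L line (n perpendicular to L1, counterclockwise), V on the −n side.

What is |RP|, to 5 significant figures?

50.784

Tangency of A1 to both parallel lines with radius 14.4 puts G and V at R ± 14.4·n: G = (13.304, 5.5106), V = (-13.304, -5.5106). Equal radii place B and P the same way about L: B = L + 14.4·n = (31.941, -39.482), P = L − 14.4·n = (5.3328, -50.504). Then |RP| = |P − R| = 50.784.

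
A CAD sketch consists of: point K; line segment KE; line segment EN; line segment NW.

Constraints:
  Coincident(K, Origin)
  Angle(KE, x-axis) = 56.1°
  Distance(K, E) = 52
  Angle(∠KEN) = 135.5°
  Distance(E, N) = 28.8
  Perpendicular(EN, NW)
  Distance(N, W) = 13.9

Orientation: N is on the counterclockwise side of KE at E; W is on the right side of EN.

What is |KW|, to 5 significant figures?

82.923

∠KEN = 135.5°, so EN runs at 56.1° + (180° − 135.5°) = 100.60° from the x-axis; with |EN| = 28.8, N = E + 28.8·(cos 100.60°, sin 100.60°) = (23.705, 71.469). EN is perpendicular to NW; with |NW| = 13.9 on the right of EN, W = N + 13.9·(0.98294, 0.18395) = (37.368, 74.026). Then |KW| = |W − K| = 82.923.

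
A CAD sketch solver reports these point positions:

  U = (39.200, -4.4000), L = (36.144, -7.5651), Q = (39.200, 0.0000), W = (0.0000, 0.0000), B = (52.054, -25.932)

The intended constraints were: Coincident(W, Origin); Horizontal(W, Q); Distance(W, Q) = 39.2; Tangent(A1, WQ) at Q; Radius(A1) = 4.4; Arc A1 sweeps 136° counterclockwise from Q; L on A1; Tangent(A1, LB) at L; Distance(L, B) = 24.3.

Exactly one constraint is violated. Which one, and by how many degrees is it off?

Tangent(A1, LB) at L — off by 5.10°.

W = (0.00, 0.00) ✓; W.y = 0.00, Q.y = 0.00 ✓; |WQ| = 39.20 ✓; ∠(UQ, QW) = 90.00° ✓; |UQ| = 4.400 ✓; bearing(U→L) − bearing(U→Q) = 136.0° ✓; |UL| = 4.400 ✓; ∠(UL, LB) = 95.10° ✗; |LB| = 24.30 ✓.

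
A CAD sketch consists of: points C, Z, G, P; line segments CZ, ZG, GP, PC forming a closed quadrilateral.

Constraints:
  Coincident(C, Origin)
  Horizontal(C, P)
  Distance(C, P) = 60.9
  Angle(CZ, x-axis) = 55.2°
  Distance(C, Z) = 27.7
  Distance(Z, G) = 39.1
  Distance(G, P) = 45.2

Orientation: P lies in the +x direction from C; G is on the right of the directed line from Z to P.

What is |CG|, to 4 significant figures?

24.79

C is at the origin; C and P share the same y with |CP| = 60.9 and P in +x, so P = (60.9, 0). CZ runs at 55.2° with |CZ| = 27.7, so Z = (15.81, 22.75). G is determined by |ZG| = 39.1 and |GP| = 45.2 together: it lies at the intersection of circle(Z, 39.1) and circle(P, 45.2). With |ZP| = 50.50, the foot of the radical line on ZP is 20.16 from Z and the perpendicular offset is √(39.1² − 20.16²) = 33.50. Taking the right-of-ZP solution: G = (18.72, -16.25).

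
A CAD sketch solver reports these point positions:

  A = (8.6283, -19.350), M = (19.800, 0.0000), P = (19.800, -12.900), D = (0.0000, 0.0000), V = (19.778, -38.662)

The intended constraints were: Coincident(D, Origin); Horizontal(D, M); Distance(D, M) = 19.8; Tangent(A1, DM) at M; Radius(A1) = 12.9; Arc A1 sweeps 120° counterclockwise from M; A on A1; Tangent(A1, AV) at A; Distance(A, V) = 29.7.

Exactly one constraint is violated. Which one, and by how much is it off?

Distance(A, V) = 29.7 — off by 7.40.

D = (0.00, 0.00) ✓; D.y = 0.00, M.y = 0.00 ✓; |DM| = 19.80 ✓; ∠(PM, MD) = 90.00° ✓; |PM| = 12.90 ✓; bearing(P→A) − bearing(P→M) = 120.0° ✓; |PA| = 12.90 ✓; ∠(PA, AV) = 90.00° ✓; |AV| = 22.30 ✗.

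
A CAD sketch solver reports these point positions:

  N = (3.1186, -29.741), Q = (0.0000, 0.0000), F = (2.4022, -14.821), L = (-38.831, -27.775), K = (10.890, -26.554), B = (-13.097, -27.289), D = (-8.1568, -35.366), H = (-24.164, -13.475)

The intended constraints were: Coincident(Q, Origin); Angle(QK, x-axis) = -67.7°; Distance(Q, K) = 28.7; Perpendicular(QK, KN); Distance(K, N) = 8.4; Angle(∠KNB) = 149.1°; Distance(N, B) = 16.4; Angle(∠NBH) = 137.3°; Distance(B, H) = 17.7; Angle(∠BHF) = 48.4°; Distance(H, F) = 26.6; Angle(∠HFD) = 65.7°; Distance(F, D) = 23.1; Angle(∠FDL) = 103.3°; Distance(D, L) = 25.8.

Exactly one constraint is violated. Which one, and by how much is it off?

Distance(D, L) = 25.8 — off by 5.80.

Q = (0.00, 0.00) ✓; QK at -67.70° ✓; |QK| = 28.70 ✓; ∠(QK, KN) = 90.00° ✓; |KN| = 8.400 ✓; ∠KNB = 149.1° ✓; |NB| = 16.40 ✓; ∠NBH = 137.3° ✓; |BH| = 17.70 ✓; ∠BHF = 48.40° ✓; |HF| = 26.60 ✓; ∠HFD = 65.70° ✓; |FD| = 23.10 ✓; ∠FDL = 103.3° ✓; |DL| = 31.60 ✗.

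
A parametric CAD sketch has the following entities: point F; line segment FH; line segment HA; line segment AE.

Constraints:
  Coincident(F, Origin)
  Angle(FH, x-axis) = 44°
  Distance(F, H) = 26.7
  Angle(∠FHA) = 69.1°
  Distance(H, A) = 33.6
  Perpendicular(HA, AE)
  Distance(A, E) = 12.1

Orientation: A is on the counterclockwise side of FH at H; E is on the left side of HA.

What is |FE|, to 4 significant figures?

27.29

F is at the origin; FH runs at 44.0° with length 26.7, so H = 26.7·(cos 44.0°, sin 44.0°) = (19.21, 18.55). ∠FHA = 69.1°, so HA runs at 44.0° + (180° − 69.1°) = 154.9° from the x-axis; with |HA| = 33.6, A = H + 33.6·(cos 154.9°, sin 154.9°) = (-11.22, 32.80). HA is perpendicular to AE; with |AE| = 12.1 on the left of HA, E = A + 12.1·(-0.4242, -0.9056) = (-16.35, 21.84). Then |FE| = |E − F| = 27.29.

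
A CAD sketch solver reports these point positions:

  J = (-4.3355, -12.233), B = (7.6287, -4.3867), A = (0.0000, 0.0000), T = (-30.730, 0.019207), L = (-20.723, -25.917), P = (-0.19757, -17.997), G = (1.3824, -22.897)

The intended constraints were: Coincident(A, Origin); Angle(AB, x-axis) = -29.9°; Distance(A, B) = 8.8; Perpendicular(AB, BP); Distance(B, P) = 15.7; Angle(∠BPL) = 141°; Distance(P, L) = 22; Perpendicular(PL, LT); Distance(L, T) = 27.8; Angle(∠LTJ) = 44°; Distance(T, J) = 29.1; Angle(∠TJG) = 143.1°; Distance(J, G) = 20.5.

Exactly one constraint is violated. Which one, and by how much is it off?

Distance(J, G) = 20.5 — off by 8.40.

A = (0.00, 0.00) ✓; AB at -29.90° ✓; |AB| = 8.800 ✓; ∠(AB, BP) = 90.00° ✓; |BP| = 15.70 ✓; ∠BPL = 141.0° ✓; |PL| = 22.00 ✓; ∠(PL, LT) = 90.00° ✓; |LT| = 27.80 ✓; ∠LTJ = 44.00° ✓; |TJ| = 29.10 ✓; ∠TJG = 143.1° ✓; |JG| = 12.10 ✗.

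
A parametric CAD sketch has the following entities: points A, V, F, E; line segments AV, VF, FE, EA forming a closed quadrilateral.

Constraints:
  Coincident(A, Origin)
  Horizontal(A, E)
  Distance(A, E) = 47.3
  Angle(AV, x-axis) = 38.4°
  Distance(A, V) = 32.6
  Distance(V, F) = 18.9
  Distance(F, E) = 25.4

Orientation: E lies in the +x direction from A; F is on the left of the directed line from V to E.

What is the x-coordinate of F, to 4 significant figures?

43.80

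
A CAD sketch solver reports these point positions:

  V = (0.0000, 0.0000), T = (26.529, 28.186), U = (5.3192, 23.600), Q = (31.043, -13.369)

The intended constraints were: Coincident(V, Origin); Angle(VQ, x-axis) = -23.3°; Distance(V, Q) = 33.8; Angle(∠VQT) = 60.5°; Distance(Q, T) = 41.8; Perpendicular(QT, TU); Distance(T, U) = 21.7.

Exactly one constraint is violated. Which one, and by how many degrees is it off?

Perpendicular(QT, TU) — off by 6.00°.

V = (0.00, 0.00) ✓; VQ at -23.30° ✓; |VQ| = 33.80 ✓; ∠VQT = 60.50° ✓; |QT| = 41.80 ✓; ∠(QT, TU) = 96.00° ✗; |TU| = 21.70 ✓.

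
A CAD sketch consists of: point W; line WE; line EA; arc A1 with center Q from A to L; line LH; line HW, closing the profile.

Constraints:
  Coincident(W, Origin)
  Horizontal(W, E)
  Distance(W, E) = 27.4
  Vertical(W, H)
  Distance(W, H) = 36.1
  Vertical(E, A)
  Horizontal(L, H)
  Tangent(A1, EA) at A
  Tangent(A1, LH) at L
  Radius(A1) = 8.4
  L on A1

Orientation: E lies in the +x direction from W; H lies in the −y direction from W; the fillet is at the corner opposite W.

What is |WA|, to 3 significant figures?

39.0

W is at the origin; WE is horizontal with |WE| = 27.4 and E on the +x side, so E = (27.4, 0.00). W and H share the same x with |WH| = 36.1 and H on the −y side, so H = (0.00, -36.1). The virtual corner opposite W is at (27.4, -36.1). Tangency of A1 to EA means the radius QA is perpendicular to EA and the tangent condition forces QL to be normal to LH, with radius 8.4, so the center Q sits 8.4 in from both sides at Q = (19.0, -27.7). That places the tangent points at A = (27.4, -27.7) on EA and L = (19.0, -36.1) on LH. Then |WA| = |A − W| = 39.0.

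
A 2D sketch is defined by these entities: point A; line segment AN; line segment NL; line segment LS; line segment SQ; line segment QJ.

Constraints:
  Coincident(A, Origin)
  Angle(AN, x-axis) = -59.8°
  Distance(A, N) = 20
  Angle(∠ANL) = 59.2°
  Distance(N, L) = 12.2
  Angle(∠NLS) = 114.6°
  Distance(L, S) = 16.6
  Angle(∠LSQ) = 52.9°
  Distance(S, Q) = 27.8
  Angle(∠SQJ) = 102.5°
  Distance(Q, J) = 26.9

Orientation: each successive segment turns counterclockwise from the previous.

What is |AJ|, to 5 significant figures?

39.485

A is at the origin; AN runs at -59.8° with length 20.0, so N = (10.060, -17.285). ∠ANL = 59.2° gives NL at 61.000° from the x-axis; with |NL| = 12.2, L = (15.975, -6.6151). ∠NLS = 114.6° gives LS at 126.40° from the x-axis; with |LS| = 16.6, S = (6.1243, 6.7461). ∠LSQ = 52.9° gives SQ at -106.50° from the x-axis; with |SQ| = 27.8, Q = (-1.7713, -19.909). ∠SQJ = 102.5° gives QJ at -29.000° from the x-axis; with |QJ| = 26.9, J = (21.756, -32.950). Then |AJ| = |J − A| = 39.485.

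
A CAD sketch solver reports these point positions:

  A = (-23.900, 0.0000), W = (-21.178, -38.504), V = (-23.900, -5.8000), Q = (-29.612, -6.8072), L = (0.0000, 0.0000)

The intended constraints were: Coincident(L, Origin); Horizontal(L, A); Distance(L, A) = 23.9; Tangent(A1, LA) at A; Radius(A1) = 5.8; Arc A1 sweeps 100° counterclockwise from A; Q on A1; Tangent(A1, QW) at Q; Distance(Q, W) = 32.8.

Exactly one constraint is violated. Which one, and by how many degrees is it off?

Tangent(A1, QW) at Q — off by 4.90°.

L = (0.00, 0.00) ✓; L.y = 0.00, A.y = 0.00 ✓; |LA| = 23.90 ✓; ∠(VA, AL) = 90.00° ✓; |VA| = 5.800 ✓; bearing(V→Q) − bearing(V→A) = 100.0° ✓; |VQ| = 5.800 ✓; ∠(VQ, QW) = 85.10° ✗; |QW| = 32.80 ✓.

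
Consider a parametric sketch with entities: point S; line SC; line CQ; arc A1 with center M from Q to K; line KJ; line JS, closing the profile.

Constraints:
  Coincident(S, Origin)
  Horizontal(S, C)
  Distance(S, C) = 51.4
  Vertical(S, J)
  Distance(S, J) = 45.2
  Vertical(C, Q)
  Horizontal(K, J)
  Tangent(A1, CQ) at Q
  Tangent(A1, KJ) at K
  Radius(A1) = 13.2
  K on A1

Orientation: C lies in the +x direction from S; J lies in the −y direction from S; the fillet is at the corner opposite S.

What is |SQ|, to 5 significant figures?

60.547

S is at the origin; S and C share the same y with |SC| = 51.4 and C on the +x side, so C = (51.400, 0.0000). S and J share the same x with |SJ| = 45.2 and J on the −y side, so J = (0.0000, -45.200). The virtual corner opposite S is at (51.400, -45.200). Tangency of A1 to CQ means the radius MQ is perpendicular to CQ and since A1 is tangent to KJ there, MK ⟂ KJ, with radius 13.2, so the center M sits 13.2 in from both sides at M = (38.200, -32.000). That places the tangent points at Q = (51.400, -32.000) on CQ and K = (38.200, -45.200) on KJ. Then |SQ| = |Q − S| = 60.547.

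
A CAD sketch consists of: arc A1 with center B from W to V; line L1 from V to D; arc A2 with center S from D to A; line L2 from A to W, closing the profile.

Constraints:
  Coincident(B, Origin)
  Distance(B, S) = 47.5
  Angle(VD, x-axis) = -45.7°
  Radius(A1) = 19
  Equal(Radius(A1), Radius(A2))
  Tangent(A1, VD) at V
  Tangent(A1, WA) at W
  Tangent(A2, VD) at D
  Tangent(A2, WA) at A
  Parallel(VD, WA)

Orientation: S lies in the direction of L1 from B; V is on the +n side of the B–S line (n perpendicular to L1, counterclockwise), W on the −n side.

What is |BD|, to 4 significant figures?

51.16

Tangency of A1 to both parallel lines with radius 19.0 puts V and W at B ± 19.0·n: V = (13.60, 13.27), W = (-13.60, -13.27). Equal radii place D and A the same way about S: D = S + 19.0·n = (46.77, -20.73), A = S − 19.0·n = (19.58, -47.27). Then |BD| = |D − B| = 51.16.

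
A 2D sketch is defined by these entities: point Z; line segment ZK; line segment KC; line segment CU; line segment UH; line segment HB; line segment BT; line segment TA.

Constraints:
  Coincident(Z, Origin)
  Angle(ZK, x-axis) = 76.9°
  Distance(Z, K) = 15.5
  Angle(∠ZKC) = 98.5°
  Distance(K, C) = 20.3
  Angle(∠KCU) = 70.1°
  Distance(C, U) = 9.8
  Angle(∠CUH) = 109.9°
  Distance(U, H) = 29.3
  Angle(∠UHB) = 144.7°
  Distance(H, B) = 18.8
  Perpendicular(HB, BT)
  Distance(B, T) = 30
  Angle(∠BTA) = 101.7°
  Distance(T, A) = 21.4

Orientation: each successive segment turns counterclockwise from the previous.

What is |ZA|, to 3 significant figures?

34.9

Z is at the origin; ZK runs at 76.9° with length 15.5, so K = (3.51, 15.1). ∠ZKC = 98.5° gives KC at 158° from the x-axis; with |KC| = 20.3, C = (-15.4, 22.6). ∠KCU = 70.1° gives CU at -91.7° from the x-axis; with |CU| = 9.8, U = (-15.7, 12.8). ∠CUH = 109.9° gives UH at -21.6° from the x-axis; with |UH| = 29.3, H = (11.6, 1.99). ∠UHB = 144.7° gives HB at 13.7° from the x-axis; with |HB| = 18.8, B = (29.9, 6.44). HB is perpendicular to BT, so BT runs at 104°; with |BT| = 30.0, T = (22.8, 35.6). ∠BTA = 101.7° gives TA at -178° from the x-axis; with |TA| = 21.4, A = (1.36, 34.8). Then |ZA| = |A − Z| = 34.9.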